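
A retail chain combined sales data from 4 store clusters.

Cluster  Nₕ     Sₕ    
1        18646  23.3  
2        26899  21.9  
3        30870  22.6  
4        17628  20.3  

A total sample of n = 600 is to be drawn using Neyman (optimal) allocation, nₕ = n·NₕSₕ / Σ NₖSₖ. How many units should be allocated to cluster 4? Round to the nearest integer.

103

1: NₕSₕ = 18646·23.3 = 434451.8
2: NₕSₕ = 26899·21.9 = 589088.1
3: NₕSₕ = 30870·22.6 = 697662
4: NₕSₕ = 17628·20.3 = 357848.4
Σ NₕSₕ = 2079050.3.
n_4 = 600·357848.4/2079050.3 = 103.273... → 103.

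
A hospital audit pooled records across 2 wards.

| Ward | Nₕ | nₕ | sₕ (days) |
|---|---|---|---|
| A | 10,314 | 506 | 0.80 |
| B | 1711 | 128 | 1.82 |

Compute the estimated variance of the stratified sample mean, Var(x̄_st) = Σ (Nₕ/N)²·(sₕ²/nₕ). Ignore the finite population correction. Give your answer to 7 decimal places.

0.0014544

N = 12025. Term for each stratum: Wₕ²sₕ²/nₕ.
Var(x̄_st) = 0.0009304939 + 0.0005239172 = 0.0014544111 → 0.0014544.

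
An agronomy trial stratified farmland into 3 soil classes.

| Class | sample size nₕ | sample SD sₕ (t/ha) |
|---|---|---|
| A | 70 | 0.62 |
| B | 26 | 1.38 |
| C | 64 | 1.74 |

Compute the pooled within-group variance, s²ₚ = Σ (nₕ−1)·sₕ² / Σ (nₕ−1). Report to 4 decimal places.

A: (70−1)·0.62² = 69·0.3844 = 26.5236
B: (26−1)·1.38² = 25·1.9044 = 47.61
C: (64−1)·1.74² = 63·3.0276 = 190.7388
Numerator = 264.8724; denominator = Σ(nₕ−1) = 157.
s²ₚ = 264.8724/157 = 1.687085... → 1.6871.

1.6871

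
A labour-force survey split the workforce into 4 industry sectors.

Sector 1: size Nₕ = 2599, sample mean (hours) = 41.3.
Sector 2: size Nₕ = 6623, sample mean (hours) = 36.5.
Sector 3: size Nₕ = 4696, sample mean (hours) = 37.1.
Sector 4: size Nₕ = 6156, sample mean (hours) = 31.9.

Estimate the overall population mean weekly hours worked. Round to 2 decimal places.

N = 2599 + 6623 + 4696 + 6156 = 20074.
Overall mean = Σ (Nₕ/N)·x̄ₕ — weight by population share, not a simple average.
Σ Nₕx̄ₕ = 2599·41.3 + 6623·36.5 + 4696·37.1 + 6156·31.9 = 107338.7 + 241739.5 + 174221.6 + 196376.4 = 719676.2.
Divide by N: 719676.2 / 20074 = 35.8512... → 35.85.

35.85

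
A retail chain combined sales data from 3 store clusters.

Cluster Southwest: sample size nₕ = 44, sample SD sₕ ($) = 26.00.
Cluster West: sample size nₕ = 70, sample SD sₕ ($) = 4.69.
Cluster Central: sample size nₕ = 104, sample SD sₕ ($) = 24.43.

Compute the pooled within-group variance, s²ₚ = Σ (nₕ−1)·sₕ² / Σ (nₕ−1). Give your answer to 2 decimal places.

Degrees of freedom: 43 + 69 + 103 = 215.
Σ(nₕ−1)sₕ² = 43·676 + 69·21.9961 + 103·596.8249 = 92058.6956.
s²ₚ = 92058.6956 / 215 = 428.1800... → 428.18.

428.18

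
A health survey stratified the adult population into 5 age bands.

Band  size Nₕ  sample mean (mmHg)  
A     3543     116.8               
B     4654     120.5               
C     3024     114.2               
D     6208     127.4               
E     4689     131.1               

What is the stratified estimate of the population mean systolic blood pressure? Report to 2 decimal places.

N = 22118; weights Wₕ = Nₕ/N = (0.1602, 0.2104, 0.1367, 0.2807, 0.2120).
x̄_st = Σ Wₕ·x̄ₕ = 0.1602·116.8 + 0.2104·120.5 + 0.1367·114.2 + 0.2807·127.4 + 0.2120·131.1 ≈ 123.2298...
→ 123.23.

123.23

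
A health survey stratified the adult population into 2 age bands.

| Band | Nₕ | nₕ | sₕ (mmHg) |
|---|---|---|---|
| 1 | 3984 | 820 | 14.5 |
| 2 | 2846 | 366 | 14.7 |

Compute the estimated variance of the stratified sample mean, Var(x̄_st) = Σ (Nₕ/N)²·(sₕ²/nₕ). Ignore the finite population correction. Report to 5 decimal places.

N = 6830. Term for each stratum: Wₕ²sₕ²/nₕ.
Var(x̄_st) = 0.08724075 + 0.10251371 = 0.18975447 → 0.18975.

0.18975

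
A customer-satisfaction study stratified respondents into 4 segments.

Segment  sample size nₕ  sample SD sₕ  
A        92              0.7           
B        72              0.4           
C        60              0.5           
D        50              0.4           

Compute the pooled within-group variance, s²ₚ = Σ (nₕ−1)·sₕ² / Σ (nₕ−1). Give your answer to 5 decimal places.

0.29089

A: (92−1)·0.7² = 91·0.49 = 44.59
B: (72−1)·0.4² = 71·0.16 = 11.36
C: (60−1)·0.5² = 59·0.25 = 14.75
D: (50−1)·0.4² = 49·0.16 = 7.84
Numerator = 78.54; denominator = Σ(nₕ−1) = 270.
s²ₚ = 78.54/270 = 0.2908889... → 0.29089.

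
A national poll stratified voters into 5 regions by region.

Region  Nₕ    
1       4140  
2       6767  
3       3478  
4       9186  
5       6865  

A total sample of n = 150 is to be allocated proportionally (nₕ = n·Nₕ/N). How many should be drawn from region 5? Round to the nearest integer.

34

N = 4140 + 6767 + 3478 + 9186 + 6865 = 30436.
n_5 = 150·6865/30436 = 33.833... → 34.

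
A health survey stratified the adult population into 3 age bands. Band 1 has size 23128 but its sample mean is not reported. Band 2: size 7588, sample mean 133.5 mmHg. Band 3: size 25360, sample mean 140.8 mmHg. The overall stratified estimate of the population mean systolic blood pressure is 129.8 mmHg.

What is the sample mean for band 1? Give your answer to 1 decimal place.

N = 23128 + 7588 + 25360 = 56076.
Overall total = μ·N = 129.8·56076 = 7278664.8.
Subtract the known strata: 7588·133.5 + 25360·140.8 = 4583686.
Remaining total for band 1: 7278664.8 − 4583686 = 2694978.8.
Divide by its size: 2694978.8 / 23128 = 116.525... → 116.5.

116.5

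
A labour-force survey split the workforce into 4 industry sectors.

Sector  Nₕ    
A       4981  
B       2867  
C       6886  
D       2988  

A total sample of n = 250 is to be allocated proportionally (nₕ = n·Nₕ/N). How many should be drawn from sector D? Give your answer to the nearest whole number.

42

N = 4981 + 2867 + 6886 + 2988 = 17722.
n_D = 250·2988/17722 = 42.151... → 42.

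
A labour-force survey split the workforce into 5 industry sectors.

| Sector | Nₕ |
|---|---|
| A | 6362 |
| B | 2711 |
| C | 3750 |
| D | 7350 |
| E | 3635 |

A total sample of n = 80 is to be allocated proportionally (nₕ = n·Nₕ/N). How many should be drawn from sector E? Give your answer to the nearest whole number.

N = 6362 + 2711 + 3750 + 7350 + 3635 = 23808.
n_E = 80·3635/23808 = 12.214... → 12.

12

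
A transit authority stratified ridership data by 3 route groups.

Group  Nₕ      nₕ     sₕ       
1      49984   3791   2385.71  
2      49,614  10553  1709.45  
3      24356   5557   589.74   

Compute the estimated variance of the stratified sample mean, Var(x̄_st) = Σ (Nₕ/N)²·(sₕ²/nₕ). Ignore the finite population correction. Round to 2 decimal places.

290.91

N = 123954; Wₕ = Nₕ/N.
group 1: (49984/123954)²·2385.71²/3791 = 244.13073
group 2: (49614/123954)²·1709.45²/10553 = 44.36334
group 3: (24356/123954)²·589.74²/5557 = 2.41642
Sum = 290.91048 → 290.91.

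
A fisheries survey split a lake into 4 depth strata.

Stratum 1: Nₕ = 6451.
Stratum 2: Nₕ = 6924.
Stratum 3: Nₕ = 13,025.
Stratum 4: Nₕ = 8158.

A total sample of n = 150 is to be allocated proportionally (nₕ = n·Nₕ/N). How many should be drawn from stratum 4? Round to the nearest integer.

35

N = 6451 + 6924 + 13025 + 8158 = 34558.
n_4 = 150·8158/34558 = 35.410... → 35.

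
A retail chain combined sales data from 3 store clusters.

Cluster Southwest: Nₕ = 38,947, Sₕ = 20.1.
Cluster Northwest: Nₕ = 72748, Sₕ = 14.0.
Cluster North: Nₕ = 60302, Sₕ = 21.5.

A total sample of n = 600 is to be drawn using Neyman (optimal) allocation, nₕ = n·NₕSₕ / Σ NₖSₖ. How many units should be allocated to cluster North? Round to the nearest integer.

Southwest: NₕSₕ = 38947·20.1 = 782834.7
Northwest: NₕSₕ = 72748·14.0 = 1018472
North: NₕSₕ = 60302·21.5 = 1296493
Σ NₕSₕ = 3097799.7.
n_North = 600·1296493/3097799.7 = 251.112... → 251.

251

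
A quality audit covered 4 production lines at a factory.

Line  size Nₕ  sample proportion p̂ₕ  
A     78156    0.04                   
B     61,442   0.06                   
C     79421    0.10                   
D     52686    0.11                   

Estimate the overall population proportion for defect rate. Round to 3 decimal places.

N = 78156 + 61442 + 79421 + 52686 = 271705.
Overall proportion = Σ (Nₕ/N)·p̂ₕ.
Σ Nₕp̂ₕ = 3126.24 + 3686.52 + 7942.1 + 5795.46 = 20550.32.
20550.32 / 271705 = 0.07563... → 0.076.

0.076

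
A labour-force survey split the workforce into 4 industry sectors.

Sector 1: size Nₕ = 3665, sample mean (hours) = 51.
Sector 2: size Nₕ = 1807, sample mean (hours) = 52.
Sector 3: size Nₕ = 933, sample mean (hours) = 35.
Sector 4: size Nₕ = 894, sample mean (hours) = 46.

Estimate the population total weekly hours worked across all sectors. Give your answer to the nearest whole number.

1: 3665·51 = 186915
2: 1807·52 = 93964
3: 933·35 = 32655
4: 894·46 = 41124
τ̂ = Σ Nₕx̄ₕ = 354658.

354658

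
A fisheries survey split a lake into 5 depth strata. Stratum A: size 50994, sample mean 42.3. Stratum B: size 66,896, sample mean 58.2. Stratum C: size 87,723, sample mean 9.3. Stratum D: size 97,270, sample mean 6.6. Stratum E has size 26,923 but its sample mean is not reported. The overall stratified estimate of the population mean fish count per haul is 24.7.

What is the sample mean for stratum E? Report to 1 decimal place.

23.7

Σ Nₕx̄ₕ = N·μ, so 26923·x̄_E = 329806·24.7 − (50994·42.3 + 66896·58.2 + 87723·9.3 + 97270·6.6).
= 8146208.2 − 7508199.3 = 638008.9.
x̄_E = 638008.9 / 26923 = 23.698... → 23.7.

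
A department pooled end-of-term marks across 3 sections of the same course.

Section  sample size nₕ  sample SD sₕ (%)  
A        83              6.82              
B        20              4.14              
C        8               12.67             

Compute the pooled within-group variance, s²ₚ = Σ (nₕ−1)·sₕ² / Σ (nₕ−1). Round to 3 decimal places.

A: (83−1)·6.82² = 82·46.5124 = 3814.0168
B: (20−1)·4.14² = 19·17.1396 = 325.6524
C: (8−1)·12.67² = 7·160.5289 = 1123.7023
Numerator = 5263.3715; denominator = Σ(nₕ−1) = 108.
s²ₚ = 5263.3715/108 = 48.73492... → 48.735.

48.735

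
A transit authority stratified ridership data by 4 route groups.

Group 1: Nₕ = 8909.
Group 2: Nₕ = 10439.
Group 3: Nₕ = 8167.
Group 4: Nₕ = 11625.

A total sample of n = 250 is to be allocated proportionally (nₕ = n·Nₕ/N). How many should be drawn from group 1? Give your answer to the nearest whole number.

N = 8909 + 10439 + 8167 + 11625 = 39140.
n_1 = 250·8909/39140 = 56.905... → 57.

57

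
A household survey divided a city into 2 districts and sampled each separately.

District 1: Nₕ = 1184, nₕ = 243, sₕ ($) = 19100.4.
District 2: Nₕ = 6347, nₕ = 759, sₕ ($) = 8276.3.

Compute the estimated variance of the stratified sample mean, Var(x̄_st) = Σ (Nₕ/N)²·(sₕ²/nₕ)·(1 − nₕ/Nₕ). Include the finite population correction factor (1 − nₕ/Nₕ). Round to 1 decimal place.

85927.9

N = 7531. Term for each stratum: Wₕ²sₕ²/nₕ·(1−nₕ/Nₕ).
Var(x̄_st) = 29492.7101 + 56435.2267 = 85927.9368 → 85927.9.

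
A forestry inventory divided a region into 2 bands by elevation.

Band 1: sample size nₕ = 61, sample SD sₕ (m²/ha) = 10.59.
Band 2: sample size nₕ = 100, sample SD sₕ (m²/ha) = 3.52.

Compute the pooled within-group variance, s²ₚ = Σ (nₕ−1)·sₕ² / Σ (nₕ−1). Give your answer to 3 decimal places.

50.035

1: (61−1)·10.59² = 60·112.1481 = 6728.886
2: (100−1)·3.52² = 99·12.3904 = 1226.6496
Numerator = 7955.5356; denominator = Σ(nₕ−1) = 159.
s²ₚ = 7955.5356/159 = 50.03482... → 50.035.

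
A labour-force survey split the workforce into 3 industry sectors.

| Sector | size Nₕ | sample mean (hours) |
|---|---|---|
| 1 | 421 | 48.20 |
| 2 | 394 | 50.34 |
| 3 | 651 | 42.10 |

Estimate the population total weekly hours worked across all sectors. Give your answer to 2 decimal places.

1: 421·48.20 = 20292.2
2: 394·50.34 = 19833.96
3: 651·42.10 = 27407.1
τ̂ = Σ Nₕx̄ₕ = 67533.26.

67533.26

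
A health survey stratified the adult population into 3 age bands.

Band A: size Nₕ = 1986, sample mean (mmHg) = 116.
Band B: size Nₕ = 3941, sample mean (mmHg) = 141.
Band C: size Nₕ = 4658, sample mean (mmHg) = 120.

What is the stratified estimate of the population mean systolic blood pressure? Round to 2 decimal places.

N = 10585; weights Wₕ = Nₕ/N = (0.1876, 0.3723, 0.4401).
x̄_st = Σ Wₕ·x̄ₕ = 0.1876·116 + 0.3723·141 + 0.4401·120 ≈ 127.0682...
→ 127.07.

127.07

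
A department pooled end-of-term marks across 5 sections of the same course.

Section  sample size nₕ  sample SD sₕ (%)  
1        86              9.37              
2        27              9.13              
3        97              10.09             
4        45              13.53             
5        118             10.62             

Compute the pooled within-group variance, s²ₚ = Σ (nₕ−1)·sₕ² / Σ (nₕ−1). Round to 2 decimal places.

110.47

1: (86−1)·9.37² = 85·87.7969 = 7462.7365
2: (27−1)·9.13² = 26·83.3569 = 2167.2794
3: (97−1)·10.09² = 96·101.8081 = 9773.5776
4: (45−1)·13.53² = 44·183.0609 = 8054.6796
5: (118−1)·10.62² = 117·112.7844 = 13195.7748
Numerator = 40654.0479; denominator = Σ(nₕ−1) = 368.
s²ₚ = 40654.0479/368 = 110.4730... → 110.47.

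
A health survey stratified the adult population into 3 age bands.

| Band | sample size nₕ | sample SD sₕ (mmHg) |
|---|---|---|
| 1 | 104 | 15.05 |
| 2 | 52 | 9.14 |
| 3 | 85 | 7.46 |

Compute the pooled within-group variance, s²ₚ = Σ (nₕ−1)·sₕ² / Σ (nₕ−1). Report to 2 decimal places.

1: (104−1)·15.05² = 103·226.5025 = 23329.7575
2: (52−1)·9.14² = 51·83.5396 = 4260.5196
3: (85−1)·7.46² = 84·55.6516 = 4674.7344
Numerator = 32265.0115; denominator = Σ(nₕ−1) = 238.
s²ₚ = 32265.0115/238 = 135.5673... → 135.57.

135.57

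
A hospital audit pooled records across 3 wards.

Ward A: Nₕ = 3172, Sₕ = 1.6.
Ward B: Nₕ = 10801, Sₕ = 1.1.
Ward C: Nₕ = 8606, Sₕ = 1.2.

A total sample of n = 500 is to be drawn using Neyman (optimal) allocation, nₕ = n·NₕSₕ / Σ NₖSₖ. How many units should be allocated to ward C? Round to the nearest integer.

A: NₕSₕ = 3172·1.6 = 5075.2
B: NₕSₕ = 10801·1.1 = 11881.1
C: NₕSₕ = 8606·1.2 = 10327.2
Σ NₕSₕ = 27283.5.
n_C = 500·10327.2/27283.5 = 189.257... → 189.

189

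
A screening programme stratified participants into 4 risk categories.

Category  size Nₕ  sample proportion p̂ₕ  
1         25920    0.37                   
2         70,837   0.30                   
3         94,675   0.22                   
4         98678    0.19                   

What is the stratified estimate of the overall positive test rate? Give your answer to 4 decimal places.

0.2427

N = 25920 + 70837 + 94675 + 98678 = 290110.
Overall proportion = Σ (Nₕ/N)·p̂ₕ.
Σ Nₕp̂ₕ = 9590.4 + 21251.1 + 20828.5 + 18748.82 = 70418.82.
70418.82 / 290110 = 0.242731... → 0.2427.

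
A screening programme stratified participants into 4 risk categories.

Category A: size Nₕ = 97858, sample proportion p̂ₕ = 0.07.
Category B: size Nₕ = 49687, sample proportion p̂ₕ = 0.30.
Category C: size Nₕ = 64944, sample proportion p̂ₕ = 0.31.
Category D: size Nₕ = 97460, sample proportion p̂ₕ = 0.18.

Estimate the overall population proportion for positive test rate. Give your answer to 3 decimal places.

0.192

N = 97858 + 49687 + 64944 + 97460 = 309949.
Overall proportion = Σ (Nₕ/N)·p̂ₕ.
Σ Nₕp̂ₕ = 6850.06 + 14906.1 + 20132.64 + 17542.8 = 59431.6.
59431.6 / 309949 = 0.19175... → 0.192.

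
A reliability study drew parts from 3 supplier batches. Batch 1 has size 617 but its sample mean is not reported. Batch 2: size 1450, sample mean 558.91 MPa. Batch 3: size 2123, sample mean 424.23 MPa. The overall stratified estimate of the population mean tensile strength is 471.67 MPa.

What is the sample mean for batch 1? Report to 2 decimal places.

Σ Nₕx̄ₕ = N·μ, so 617·x̄_1 = 4190·471.67 − (1450·558.91 + 2123·424.23).
= 1976297.3 − 1711059.79 = 265237.51.
x̄_1 = 265237.51 / 617 = 429.8825... → 429.88.

429.88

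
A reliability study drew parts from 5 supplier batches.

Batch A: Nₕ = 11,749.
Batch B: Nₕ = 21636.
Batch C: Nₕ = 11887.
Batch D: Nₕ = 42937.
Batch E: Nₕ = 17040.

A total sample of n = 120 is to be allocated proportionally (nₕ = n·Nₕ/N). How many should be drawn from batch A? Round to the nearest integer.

13

Share of batch A = 11749/105249 = 0.11163.
Allocate 120 × 0.11163 = 13.396... → 13.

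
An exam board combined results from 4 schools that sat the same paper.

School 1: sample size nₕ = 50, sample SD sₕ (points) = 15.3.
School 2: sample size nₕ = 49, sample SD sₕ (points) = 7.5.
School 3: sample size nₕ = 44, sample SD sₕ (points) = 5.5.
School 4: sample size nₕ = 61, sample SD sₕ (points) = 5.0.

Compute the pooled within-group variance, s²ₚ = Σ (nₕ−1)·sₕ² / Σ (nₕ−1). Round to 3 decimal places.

84.856

Degrees of freedom: 49 + 48 + 43 + 60 = 200.
Σ(nₕ−1)sₕ² = 49·234.09 + 48·56.25 + 43·30.25 + 60·25 = 16971.16.
s²ₚ = 16971.16 / 200 = 84.8558 → 84.856.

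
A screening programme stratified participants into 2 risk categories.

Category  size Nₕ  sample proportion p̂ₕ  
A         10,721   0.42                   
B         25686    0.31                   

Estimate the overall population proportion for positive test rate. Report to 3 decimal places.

N = 10721 + 25686 = 36407.
Overall proportion = Σ (Nₕ/N)·p̂ₕ.
Σ Nₕp̂ₕ = 4502.82 + 7962.66 = 12465.48.
12465.48 / 36407 = 0.34239... → 0.342.

0.342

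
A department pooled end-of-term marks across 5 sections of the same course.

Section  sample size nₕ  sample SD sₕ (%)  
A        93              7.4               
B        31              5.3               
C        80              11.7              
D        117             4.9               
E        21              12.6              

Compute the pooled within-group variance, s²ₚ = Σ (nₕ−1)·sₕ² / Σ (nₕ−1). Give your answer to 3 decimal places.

A: (93−1)·7.4² = 92·54.76 = 5037.92
B: (31−1)·5.3² = 30·28.09 = 842.7
C: (80−1)·11.7² = 79·136.89 = 10814.31
D: (117−1)·4.9² = 116·24.01 = 2785.16
E: (21−1)·12.6² = 20·158.76 = 3175.2
Numerator = 22655.29; denominator = Σ(nₕ−1) = 337.
s²ₚ = 22655.29/337 = 67.22638... → 67.226.

67.226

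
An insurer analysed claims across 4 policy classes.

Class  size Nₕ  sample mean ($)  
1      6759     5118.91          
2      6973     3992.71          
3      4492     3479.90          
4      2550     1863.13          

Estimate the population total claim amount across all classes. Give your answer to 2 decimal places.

Population total = Σ Nₕ·x̄ₕ (each stratum's size times its mean).
6759·5118.91 + 6973·3992.71 + 4492·3479.90 + 2550·1863.13 = 34598712.69 + 27841166.83 + 15631710.8 + 4750981.5 = 82822571.82.

82822571.82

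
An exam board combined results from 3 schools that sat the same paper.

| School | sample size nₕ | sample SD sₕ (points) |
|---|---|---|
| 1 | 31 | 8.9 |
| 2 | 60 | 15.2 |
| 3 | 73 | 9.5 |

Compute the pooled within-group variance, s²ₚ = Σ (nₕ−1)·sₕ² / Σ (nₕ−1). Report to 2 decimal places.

139.79

Degrees of freedom: 30 + 59 + 72 = 161.
Σ(nₕ−1)sₕ² = 30·79.21 + 59·231.04 + 72·90.25 = 22505.66.
s²ₚ = 22505.66 / 161 = 139.7867... → 139.79.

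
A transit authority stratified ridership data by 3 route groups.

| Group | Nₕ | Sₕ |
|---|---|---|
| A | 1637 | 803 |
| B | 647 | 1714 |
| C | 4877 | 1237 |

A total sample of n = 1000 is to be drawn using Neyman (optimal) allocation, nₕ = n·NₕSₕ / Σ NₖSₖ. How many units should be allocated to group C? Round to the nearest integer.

A: NₕSₕ = 1637·803 = 1314511
B: NₕSₕ = 647·1714 = 1108958
C: NₕSₕ = 4877·1237 = 6032849
Σ NₕSₕ = 8456318.
n_C = 1000·6032849/8456318 = 713.413... → 713.

713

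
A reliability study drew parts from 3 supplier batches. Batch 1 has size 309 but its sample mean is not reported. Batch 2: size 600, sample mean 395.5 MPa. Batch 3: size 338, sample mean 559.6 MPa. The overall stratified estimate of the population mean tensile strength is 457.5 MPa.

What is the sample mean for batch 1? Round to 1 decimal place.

Σ Nₕx̄ₕ = N·μ, so 309·x̄_1 = 1247·457.5 − (600·395.5 + 338·559.6).
= 570502.5 − 426444.8 = 144057.7.
x̄_1 = 144057.7 / 309 = 466.206... → 466.2.

466.2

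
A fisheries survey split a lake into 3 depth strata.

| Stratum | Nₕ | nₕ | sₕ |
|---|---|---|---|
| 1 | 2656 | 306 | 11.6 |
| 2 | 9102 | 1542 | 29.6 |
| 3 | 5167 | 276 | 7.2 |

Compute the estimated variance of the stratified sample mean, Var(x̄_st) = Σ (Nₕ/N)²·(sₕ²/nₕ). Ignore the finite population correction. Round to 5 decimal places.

0.19266

N = 16925. Term for each stratum: Wₕ²sₕ²/nₕ.
Var(x̄_st) = 0.01082912 + 0.16432943 + 0.01750554 = 0.19266410 → 0.19266.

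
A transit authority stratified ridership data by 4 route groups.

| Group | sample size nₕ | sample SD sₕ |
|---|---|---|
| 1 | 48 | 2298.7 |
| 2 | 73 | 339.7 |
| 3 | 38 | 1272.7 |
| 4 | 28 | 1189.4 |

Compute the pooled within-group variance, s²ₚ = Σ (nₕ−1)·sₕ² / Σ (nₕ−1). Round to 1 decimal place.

Degrees of freedom: 47 + 72 + 37 + 27 = 183.
Σ(nₕ−1)sₕ² = 47·5284021.69 + 72·115396.09 + 37·1619765.29 + 27·1414672.36 = 354785007.36.
s²ₚ = 354785007.36 / 183 = 1938715.887... → 1938715.9.

1938715.9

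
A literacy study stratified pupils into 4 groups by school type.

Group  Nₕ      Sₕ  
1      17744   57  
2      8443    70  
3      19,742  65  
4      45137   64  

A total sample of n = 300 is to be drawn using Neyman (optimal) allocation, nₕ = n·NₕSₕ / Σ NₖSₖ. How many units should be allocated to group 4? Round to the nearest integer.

1: NₕSₕ = 17744·57 = 1011408
2: NₕSₕ = 8443·70 = 591010
3: NₕSₕ = 19742·65 = 1283230
4: NₕSₕ = 45137·64 = 2888768
Σ NₕSₕ = 5774416.
n_4 = 300·2888768/5774416 = 150.081... → 150.

150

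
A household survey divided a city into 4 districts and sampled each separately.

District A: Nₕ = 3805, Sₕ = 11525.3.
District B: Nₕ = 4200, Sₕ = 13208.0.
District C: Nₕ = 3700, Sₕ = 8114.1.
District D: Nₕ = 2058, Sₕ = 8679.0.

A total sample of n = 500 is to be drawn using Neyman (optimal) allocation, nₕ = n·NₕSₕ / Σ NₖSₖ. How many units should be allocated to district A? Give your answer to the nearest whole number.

149

A: NₕSₕ = 3805·11525.3 = 43853766.5
B: NₕSₕ = 4200·13208.0 = 55473600
C: NₕSₕ = 3700·8114.1 = 30022170
D: NₕSₕ = 2058·8679.0 = 17861382
Σ NₕSₕ = 147210918.5.
n_A = 500·43853766.5/147210918.5 = 148.949... → 149.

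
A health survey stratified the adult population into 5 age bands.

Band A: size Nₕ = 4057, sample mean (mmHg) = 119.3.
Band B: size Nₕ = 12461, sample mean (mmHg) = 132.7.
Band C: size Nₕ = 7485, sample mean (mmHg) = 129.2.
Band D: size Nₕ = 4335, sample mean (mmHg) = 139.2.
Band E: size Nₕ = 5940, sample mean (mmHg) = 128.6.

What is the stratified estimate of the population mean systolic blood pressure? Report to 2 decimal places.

130.46

N = 4057 + 12461 + 7485 + 4335 + 5940 = 34278.
Weight each subgroup mean by Nₕ/N and sum.
Σ Nₕx̄ₕ = 4057·119.3 + 12461·132.7 + 7485·129.2 + 4335·139.2 + 5940·128.6 = 484000.1 + 1653574.7 + 967062 + 603432 + 763884 = 4471952.8.
Divide by N: 4471952.8 / 34278 = 130.4613... → 130.46.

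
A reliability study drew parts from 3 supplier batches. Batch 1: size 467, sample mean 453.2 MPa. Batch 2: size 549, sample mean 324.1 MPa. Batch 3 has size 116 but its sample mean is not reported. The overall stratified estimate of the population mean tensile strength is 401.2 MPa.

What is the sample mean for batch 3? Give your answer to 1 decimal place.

N = 467 + 549 + 116 = 1132.
Overall total = μ·N = 401.2·1132 = 454158.4.
Subtract the known strata: 467·453.2 + 549·324.1 = 389575.3.
Remaining total for batch 3: 454158.4 − 389575.3 = 64583.1.
Divide by its size: 64583.1 / 116 = 556.751... → 556.8.

556.8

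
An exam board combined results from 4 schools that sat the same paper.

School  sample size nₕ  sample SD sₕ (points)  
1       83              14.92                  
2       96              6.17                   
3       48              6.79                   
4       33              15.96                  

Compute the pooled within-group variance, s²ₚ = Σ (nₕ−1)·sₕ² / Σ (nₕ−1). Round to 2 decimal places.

125.74

1: (83−1)·14.92² = 82·222.6064 = 18253.7248
2: (96−1)·6.17² = 95·38.0689 = 3616.5455
3: (48−1)·6.79² = 47·46.1041 = 2166.8927
4: (33−1)·15.96² = 32·254.7216 = 8151.0912
Numerator = 32188.2542; denominator = Σ(nₕ−1) = 256.
s²ₚ = 32188.2542/256 = 125.7354... → 125.74.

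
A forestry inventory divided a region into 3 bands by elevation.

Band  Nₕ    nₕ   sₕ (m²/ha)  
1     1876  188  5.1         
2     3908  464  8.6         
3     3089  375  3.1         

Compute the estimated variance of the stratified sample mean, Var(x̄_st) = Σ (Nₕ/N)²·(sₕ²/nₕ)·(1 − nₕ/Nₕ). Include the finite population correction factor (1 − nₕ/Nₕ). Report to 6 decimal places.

0.035543

N = 8873; Wₕ = Nₕ/N.
band 1: (1876/8873)²·5.1²/188·(1 − 188/1876) = 0.005564765
band 2: (3908/8873)²·8.6²/464·(1 − 464/3908) = 0.027249319
band 3: (3089/8873)²·3.1²/375·(1 − 375/3089) = 0.002728845
Sum = 0.035542929 → 0.035543.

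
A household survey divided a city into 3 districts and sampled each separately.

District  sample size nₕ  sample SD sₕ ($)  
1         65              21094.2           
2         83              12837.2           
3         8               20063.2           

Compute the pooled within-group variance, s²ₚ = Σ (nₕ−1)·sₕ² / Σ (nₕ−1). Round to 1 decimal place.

Degrees of freedom: 64 + 82 + 7 = 153.
Σ(nₕ−1)sₕ² = 64·444965273.64 + 82·164793703.84 + 7·402531994.24 = 44808585187.52.
s²ₚ = 44808585187.52 / 153 = 292866569.853... → 292866569.9.

292866569.9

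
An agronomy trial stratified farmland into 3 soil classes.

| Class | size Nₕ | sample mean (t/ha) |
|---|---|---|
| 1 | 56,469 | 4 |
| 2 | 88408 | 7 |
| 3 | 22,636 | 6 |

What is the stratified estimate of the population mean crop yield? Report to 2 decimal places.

N = 167513; weights Wₕ = Nₕ/N = (0.3371, 0.5278, 0.1351).
x̄_st = Σ Wₕ·x̄ₕ = 0.3371·4 + 0.5278·7 + 0.1351·6 ≈ 5.8536...
→ 5.85.

5.85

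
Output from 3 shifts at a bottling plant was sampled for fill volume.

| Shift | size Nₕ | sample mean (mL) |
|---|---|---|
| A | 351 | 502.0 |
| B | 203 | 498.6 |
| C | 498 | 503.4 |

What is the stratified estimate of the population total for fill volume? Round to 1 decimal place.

A: 351·502.0 = 176202
B: 203·498.6 = 101215.8
C: 498·503.4 = 250693.2
τ̂ = Σ Nₕx̄ₕ = 528111.0.

528111.0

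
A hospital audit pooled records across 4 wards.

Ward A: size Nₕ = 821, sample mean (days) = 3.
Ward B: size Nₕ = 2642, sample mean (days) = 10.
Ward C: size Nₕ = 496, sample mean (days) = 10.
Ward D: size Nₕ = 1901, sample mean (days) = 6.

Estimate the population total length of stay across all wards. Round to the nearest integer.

45249

A: 821·3 = 2463
B: 2642·10 = 26420
C: 496·10 = 4960
D: 1901·6 = 11406
τ̂ = Σ Nₕx̄ₕ = 45249.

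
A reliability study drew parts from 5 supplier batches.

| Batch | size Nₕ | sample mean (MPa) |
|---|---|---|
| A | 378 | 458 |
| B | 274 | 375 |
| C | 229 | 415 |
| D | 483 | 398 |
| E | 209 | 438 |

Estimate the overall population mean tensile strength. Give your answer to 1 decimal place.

416.2

x̄_st = (Σ Nₕx̄ₕ) / (Σ Nₕ) = (378·458 + 274·375 + 229·415 + 483·398 + 209·438) / 1573
= 654685 / 1573 = 416.202... → 416.2.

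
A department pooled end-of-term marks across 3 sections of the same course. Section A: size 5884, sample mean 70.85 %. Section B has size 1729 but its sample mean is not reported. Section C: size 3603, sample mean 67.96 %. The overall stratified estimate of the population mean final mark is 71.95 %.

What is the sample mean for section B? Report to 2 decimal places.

84.01

N = 5884 + 1729 + 3603 = 11216.
Overall total = μ·N = 71.95·11216 = 806991.2.
Subtract the known strata: 5884·70.85 + 3603·67.96 = 661741.28.
Remaining total for section B: 806991.2 − 661741.28 = 145249.92.
Divide by its size: 145249.92 / 1729 = 84.0081... → 84.01.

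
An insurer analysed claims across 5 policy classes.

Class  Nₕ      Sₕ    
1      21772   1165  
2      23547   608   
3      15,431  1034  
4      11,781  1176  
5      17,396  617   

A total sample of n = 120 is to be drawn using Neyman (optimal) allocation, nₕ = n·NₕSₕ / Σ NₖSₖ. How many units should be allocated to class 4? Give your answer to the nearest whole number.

21

Σ NₕSₕ = 21772·1165 + 23547·608 + 15431·1034 + 11781·1176 + 17396·617 = 80224398.
Share for 4: 13854456/80224398 = 0.17270.
n_4 = 120 × 0.17270 = 20.724... → 21.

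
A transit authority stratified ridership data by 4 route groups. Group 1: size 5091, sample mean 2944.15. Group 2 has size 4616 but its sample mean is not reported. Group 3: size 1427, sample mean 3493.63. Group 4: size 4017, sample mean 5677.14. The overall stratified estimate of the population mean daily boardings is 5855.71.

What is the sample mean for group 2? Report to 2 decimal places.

N = 5091 + 4616 + 1427 + 4017 = 15151.
Overall total = μ·N = 5855.71·15151 = 88719862.21.
Subtract the known strata: 5091·2944.15 + 1427·3493.63 + 4017·5677.14 = 42779149.04.
Remaining total for group 2: 88719862.21 − 42779149.04 = 45940713.17.
Divide by its size: 45940713.17 / 4616 = 9952.4942... → 9952.49.

9952.49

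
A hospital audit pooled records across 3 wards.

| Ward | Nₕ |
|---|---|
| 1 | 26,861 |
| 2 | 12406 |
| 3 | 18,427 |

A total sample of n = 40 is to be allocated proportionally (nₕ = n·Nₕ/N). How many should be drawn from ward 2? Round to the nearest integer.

9

N = 26861 + 12406 + 18427 = 57694.
n_2 = 40·12406/57694 = 8.601... → 9.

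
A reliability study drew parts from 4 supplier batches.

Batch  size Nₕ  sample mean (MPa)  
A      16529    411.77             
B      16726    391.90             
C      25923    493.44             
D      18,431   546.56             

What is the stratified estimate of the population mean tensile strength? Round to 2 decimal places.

N = 77609; weights Wₕ = Nₕ/N = (0.2130, 0.2155, 0.3340, 0.2375).
x̄_st = Σ Wₕ·x̄ₕ = 0.2130·411.77 + 0.2155·391.90 + 0.3340·493.44 + 0.2375·546.56 ≈ 466.7778...
→ 466.78.

466.78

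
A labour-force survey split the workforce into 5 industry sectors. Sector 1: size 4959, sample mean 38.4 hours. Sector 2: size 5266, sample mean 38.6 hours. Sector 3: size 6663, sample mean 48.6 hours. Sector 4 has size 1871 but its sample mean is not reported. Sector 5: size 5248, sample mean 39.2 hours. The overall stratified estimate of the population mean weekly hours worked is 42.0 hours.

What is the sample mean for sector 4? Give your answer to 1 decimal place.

Σ Nₕx̄ₕ = N·μ, so 1871·x̄_4 = 24007·42.0 − (4959·38.4 + 5266·38.6 + 6663·48.6 + 5248·39.2).
= 1008294 − 923236.6 = 85057.4.
x̄_4 = 85057.4 / 1871 = 45.461... → 45.5.

45.5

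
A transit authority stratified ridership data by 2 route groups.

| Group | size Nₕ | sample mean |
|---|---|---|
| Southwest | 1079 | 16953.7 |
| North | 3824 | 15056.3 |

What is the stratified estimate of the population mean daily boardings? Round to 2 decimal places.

x̄_st = (Σ Nₕx̄ₕ) / (Σ Nₕ) = (1079·16953.7 + 3824·15056.3) / 4903
= 75868333.5 / 4903 = 15473.8596... → 15473.86.

15473.86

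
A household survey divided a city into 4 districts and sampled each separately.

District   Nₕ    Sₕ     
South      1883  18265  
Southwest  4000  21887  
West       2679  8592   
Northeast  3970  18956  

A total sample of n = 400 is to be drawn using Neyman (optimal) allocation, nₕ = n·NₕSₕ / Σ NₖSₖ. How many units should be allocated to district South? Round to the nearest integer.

South: NₕSₕ = 1883·18265 = 34392995
Southwest: NₕSₕ = 4000·21887 = 87548000
West: NₕSₕ = 2679·8592 = 23017968
Northeast: NₕSₕ = 3970·18956 = 75255320
Σ NₕSₕ = 220214283.
n_South = 400·34392995/220214283 = 62.472... → 62.

62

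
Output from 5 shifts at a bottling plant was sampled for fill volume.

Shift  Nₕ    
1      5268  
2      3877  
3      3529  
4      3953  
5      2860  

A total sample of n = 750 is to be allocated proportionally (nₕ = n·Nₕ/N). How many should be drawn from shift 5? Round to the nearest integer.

N = 5268 + 3877 + 3529 + 3953 + 2860 = 19487.
n_5 = 750·2860/19487 = 110.073... → 110.

110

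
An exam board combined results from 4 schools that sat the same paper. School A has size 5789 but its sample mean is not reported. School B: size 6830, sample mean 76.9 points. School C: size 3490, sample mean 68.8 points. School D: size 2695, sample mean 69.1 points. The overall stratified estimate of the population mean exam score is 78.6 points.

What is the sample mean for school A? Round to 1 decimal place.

90.9

Σ Nₕx̄ₕ = N·μ, so 5789·x̄_A = 18804·78.6 − (6830·76.9 + 3490·68.8 + 2695·69.1).
= 1477994.4 − 951563.5 = 526430.9.
x̄_A = 526430.9 / 5789 = 90.936... → 90.9.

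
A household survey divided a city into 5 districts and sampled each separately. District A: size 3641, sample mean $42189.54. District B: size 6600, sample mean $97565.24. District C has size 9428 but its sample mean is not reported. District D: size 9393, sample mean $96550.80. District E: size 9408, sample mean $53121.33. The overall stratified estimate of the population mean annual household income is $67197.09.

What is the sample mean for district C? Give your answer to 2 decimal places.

40396.93

Σ Nₕx̄ₕ = N·μ, so 9428·x̄_C = 38470·67197.09 − (3641·42189.54 + 6600·97565.24 + 9393·96550.80 + 9408·53121.33).
= 2585072052.3 − 2204209836.18 = 380862216.12.
x̄_C = 380862216.12 / 9428 = 40396.9258... → 40396.93.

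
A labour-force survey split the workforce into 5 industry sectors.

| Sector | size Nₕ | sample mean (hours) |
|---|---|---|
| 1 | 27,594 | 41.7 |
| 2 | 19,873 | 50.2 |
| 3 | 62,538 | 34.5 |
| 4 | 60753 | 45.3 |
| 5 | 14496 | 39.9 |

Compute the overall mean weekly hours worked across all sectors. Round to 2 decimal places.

x̄_st = (Σ Nₕx̄ₕ) / (Σ Nₕ) = (27594·41.7 + 19873·50.2 + 62538·34.5 + 60753·45.3 + 14496·39.9) / 185254
= 7636356.7 / 185254 = 41.2210... → 41.22.

41.22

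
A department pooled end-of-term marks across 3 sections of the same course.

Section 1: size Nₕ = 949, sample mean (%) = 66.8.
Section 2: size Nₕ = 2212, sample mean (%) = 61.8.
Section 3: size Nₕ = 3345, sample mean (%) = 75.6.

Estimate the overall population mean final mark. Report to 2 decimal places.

69.62

N = 949 + 2212 + 3345 = 6506.
Overall mean = Σ (Nₕ/N)·x̄ₕ — weight by population share, not a simple average.
Σ Nₕx̄ₕ = 949·66.8 + 2212·61.8 + 3345·75.6 = 63393.2 + 136701.6 + 252882 = 452976.8.
Divide by N: 452976.8 / 6506 = 69.6245... → 69.62.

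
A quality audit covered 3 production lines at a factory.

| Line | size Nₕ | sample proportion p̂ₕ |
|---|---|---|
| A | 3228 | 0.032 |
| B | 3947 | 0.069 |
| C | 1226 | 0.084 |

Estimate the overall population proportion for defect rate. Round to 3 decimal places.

Wₕ = Nₕ/N with N = 8401: 0.3842, 0.4698, 0.1459.
p̂_st = 0.3842·0.032 + 0.4698·0.069 + 0.1459·0.084 ≈ 0.05697... → 0.057.

0.057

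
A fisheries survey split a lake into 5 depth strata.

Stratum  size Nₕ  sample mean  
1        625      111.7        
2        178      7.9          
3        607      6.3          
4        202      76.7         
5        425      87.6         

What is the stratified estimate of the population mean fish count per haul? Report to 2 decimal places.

N = 2037; weights Wₕ = Nₕ/N = (0.3068, 0.0874, 0.2980, 0.0992, 0.2086).
x̄_st = Σ Wₕ·x̄ₕ = 0.3068·111.7 + 0.0874·7.9 + 0.2980·6.3 + 0.0992·76.7 + 0.2086·87.6 ≈ 62.7227...
→ 62.72.

62.72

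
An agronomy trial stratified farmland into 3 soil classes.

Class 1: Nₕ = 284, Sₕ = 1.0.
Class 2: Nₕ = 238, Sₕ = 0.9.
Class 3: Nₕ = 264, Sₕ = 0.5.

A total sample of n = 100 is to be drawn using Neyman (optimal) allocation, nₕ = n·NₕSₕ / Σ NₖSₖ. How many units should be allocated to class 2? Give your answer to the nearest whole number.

34

1: NₕSₕ = 284·1.0 = 284
2: NₕSₕ = 238·0.9 = 214.2
3: NₕSₕ = 264·0.5 = 132
Σ NₕSₕ = 630.2.
n_2 = 100·214.2/630.2 = 33.989... → 34.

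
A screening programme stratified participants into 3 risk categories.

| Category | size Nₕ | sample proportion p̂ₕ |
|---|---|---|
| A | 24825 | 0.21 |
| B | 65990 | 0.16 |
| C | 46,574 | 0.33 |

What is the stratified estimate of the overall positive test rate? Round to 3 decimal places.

Wₕ = Nₕ/N with N = 137389: 0.1807, 0.4803, 0.3390.
p̂_st = 0.1807·0.21 + 0.4803·0.16 + 0.3390·0.33 ≈ 0.22666... → 0.227.

0.227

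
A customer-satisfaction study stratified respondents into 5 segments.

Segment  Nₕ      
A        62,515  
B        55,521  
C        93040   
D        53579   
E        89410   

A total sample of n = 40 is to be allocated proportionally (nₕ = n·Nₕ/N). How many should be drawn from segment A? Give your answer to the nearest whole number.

7

Share of segment A = 62515/354065 = 0.17656.
Allocate 40 × 0.17656 = 7.063... → 7.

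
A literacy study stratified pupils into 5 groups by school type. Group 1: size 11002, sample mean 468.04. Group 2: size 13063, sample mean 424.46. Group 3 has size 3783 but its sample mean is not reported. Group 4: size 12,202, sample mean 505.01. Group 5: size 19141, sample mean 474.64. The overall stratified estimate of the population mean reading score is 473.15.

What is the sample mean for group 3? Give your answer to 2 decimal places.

Σ Nₕx̄ₕ = N·μ, so 3783·x̄_3 = 59191·473.15 − (11002·468.04 + 13063·424.46 + 12202·505.01 + 19141·474.64).
= 28006221.65 − 25941313.32 = 2064908.33.
x̄_3 = 2064908.33 / 3783 = 545.8388... → 545.84.

545.84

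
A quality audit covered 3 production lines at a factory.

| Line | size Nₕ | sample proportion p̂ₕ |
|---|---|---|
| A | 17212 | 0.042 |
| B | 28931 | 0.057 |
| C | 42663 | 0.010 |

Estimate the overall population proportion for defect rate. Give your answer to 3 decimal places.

0.032

N = 17212 + 28931 + 42663 = 88806.
Overall proportion = Σ (Nₕ/N)·p̂ₕ.
Σ Nₕp̂ₕ = 722.904 + 1649.067 + 426.63 = 2798.601.
2798.601 / 88806 = 0.03151... → 0.032.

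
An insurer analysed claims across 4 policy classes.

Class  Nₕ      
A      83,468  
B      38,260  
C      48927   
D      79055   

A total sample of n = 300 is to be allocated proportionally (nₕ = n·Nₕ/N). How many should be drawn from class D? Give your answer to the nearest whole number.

N = 83468 + 38260 + 48927 + 79055 = 249710.
n_D = 300·79055/249710 = 94.976... → 95.

95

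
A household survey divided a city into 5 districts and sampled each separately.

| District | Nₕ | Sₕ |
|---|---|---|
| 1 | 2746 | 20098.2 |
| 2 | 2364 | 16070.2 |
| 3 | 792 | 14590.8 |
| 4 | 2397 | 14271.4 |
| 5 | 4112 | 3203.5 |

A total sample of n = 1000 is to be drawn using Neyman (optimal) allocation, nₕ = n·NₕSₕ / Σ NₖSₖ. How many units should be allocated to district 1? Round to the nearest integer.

Σ NₕSₕ = 2746·20098.2 + 2364·16070.2 + 792·14590.8 + 2397·14271.4 + 4112·3203.5 = 152116861.4.
Share for 1: 55189657.2/152116861.4 = 0.36281.
n_1 = 1000 × 0.36281 = 362.811... → 363.

363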